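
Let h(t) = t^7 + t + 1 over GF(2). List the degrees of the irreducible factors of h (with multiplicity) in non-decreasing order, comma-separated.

Roots in GF(2): h(0) = 1; h(1) = 1.
Complete factorization: h(t) = (t^7 + t + 1).
Factor degrees with multiplicity: 7 = 7.

7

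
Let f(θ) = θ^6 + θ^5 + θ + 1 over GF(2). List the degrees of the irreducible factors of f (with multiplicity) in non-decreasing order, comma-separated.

1, 1, 4

Roots in GF(2): f(0) = 1; f(1) = 0 → root.
Linear factors from roots: (θ + 1).
Complete factorization: f(θ) = (θ + 1)^2·(θ^4 + θ^3 + θ^2 + θ + 1).
Factor degrees with multiplicity: 1 + 1 + 4 = 6.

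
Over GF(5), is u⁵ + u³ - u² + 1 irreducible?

Write m(u) = u⁵ + u³ - u² + 1.
Check for roots in GF(5): m(0) = 1; m(1) = 2; m(2) = 2; m(3) = 2; m(4) = 3.
No roots, so no linear factors.
Degree-2 irreducible divisors: test the 10 monic irreducibles of degree 2 over GF(5).
None of them divide m (all give nonzero remainder).
No irreducible factor of degree ≤ 2 exists, so m is irreducible over GF(5).

Yes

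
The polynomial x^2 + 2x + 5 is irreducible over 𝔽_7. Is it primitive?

Write f(x) = x^2 + 2x + 5.
|GF(7^2)^×| = 7^2 − 1 = 48. Prime factorization: 48 = 2^4·3.
f is primitive ⇔ x has order 48 in GF(7)[x]/(f), i.e. x^(48/q) ≠ 1 for each prime q | 48.
x^(24) mod f = 6.
x^(16) mod f = 4.
None equal 1, so x has full order 48; f is primitive.

Yes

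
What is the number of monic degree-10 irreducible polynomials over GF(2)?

99

x^(2^10) − x is the product of all monic irreducibles of degree dividing 10; Möbius inversion gives N = (1/10) Σ μ(10/d)·2^d.
Divisors of 10: 1, 2, 5, 10; μ(10/d) for each: 1, -1, -1, 1.
Σ = 2^1 − 2^2 − 2^5 + 2^10 = 990.
N = 990/10 = 99.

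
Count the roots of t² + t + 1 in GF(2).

0

Write h(t) = t² + t + 1.
Evaluate at each of the 2 elements of GF(2):
h(0) = 1; h(1) = 1.
No element is a root.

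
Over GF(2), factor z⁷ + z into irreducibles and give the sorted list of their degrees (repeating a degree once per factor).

Write f(z) = z⁷ + z.
Roots in GF(2): f(0) = 0 → root; f(1) = 0 → root.
Linear factors from roots: (z), (z + 1).
Complete factorization: f(z) = (z)·(z + 1)^2·(z² + z + 1)^2.
Factor degrees with multiplicity: 1 + 1 + 1 + 2 + 2 = 7.

1, 1, 1, 2, 2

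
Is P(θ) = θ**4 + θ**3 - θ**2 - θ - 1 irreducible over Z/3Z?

Check for roots in Z/3Z: P(0) = 2; P(1) = 2; P(2) = 2.
No roots, so no linear factors.
Monic irreducibles of degree 2 over GF(3): θ**2 + 1, θ**2 + θ - 1, θ**2 - θ - 1.
None of them divide P (all give nonzero remainder).
No irreducible factor of degree ≤ 2 exists, so P is irreducible over GF(3).

Yes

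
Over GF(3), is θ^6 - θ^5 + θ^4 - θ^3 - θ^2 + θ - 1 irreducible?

Write g(θ) = θ^6 - θ^5 + θ^4 - θ^3 - θ^2 + θ - 1.
Check for roots in GF(3): g(0) = 2; g(1) = 2; g(2) = 1.
No roots, so no linear factors.
Monic irreducibles of degree 2 over GF(3): θ^2 + 1, θ^2 + θ - 1, θ^2 - θ - 1.
None of them divide g (all give nonzero remainder).
Degree-3 irreducible divisors: test the 8 monic irreducibles of degree 3 over GF(3).
None of them divide g (all give nonzero remainder).
No irreducible factor of degree ≤ 3 exists, so g is irreducible over GF(3).

Yes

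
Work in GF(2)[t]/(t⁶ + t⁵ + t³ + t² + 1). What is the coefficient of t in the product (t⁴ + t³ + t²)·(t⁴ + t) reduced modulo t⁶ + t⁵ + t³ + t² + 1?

0

Multiply in GF(2)[t]: (t⁴ + t³ + t²)·(t⁴ + t) = t⁸ + t⁷ + t⁶ + t⁵ + t⁴ + t³.
Reduce using t⁶ ≡ t⁵ + t³ + t² + 1 (mod t⁶ + t⁵ + t³ + t² + 1).
Reduced: t⁵ + 1.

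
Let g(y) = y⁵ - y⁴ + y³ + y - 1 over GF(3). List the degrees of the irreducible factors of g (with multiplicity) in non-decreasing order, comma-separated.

Roots in GF(3): g(0) = 2; g(1) = 1; g(2) = 1.
Complete factorization: g(y) = (y⁵ - y⁴ + y³ + y - 1).
Factor degrees with multiplicity: 5 = 5.

5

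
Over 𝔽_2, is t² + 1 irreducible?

Write h(t) = t² + 1.
Check for roots in 𝔽_2: h(0) = 1; h(1) = 0 → root.
h(1) = 0, so (t − 1) divides h(t); h is reducible.

No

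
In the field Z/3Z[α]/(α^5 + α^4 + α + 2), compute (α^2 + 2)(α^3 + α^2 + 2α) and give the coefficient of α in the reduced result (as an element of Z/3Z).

Multiply in Z/3Z[α]: (α^2 + 2)·(α^3 + α^2 + 2α) = α^5 + α^4 + α^3 + 2α^2 + α.
Reduce using α^5 ≡ 2α^4 + 2α + 1 (mod α^5 + α^4 + α + 2).
Reduced: α^3 + 2α^2 + 1.

0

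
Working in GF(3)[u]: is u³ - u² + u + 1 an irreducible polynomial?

Write h(u) = u³ - u² + u + 1.
Check for roots in GF(3): h(0) = 1; h(1) = 2; h(2) = 1.
No roots. A degree-3 polynomial over a field with no linear factor is irreducible.

Yes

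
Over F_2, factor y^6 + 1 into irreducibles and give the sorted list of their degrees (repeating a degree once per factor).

Write h(y) = y^6 + 1.
Roots in F_2: h(0) = 1; h(1) = 0 → root.
Linear factors from roots: (y + 1).
Complete factorization: h(y) = (y + 1)^2·(y^2 + y + 1)^2.
Factor degrees with multiplicity: 1 + 1 + 2 + 2 = 6.

1, 1, 2, 2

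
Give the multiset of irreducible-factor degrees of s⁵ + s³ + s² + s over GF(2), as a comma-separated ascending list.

1, 1, 3

Write h(s) = s⁵ + s³ + s² + s.
Roots in GF(2): h(0) = 0 → root; h(1) = 0 → root.
Linear factors from roots: (s), (s + 1).
Complete factorization: h(s) = (s)·(s + 1)·(s³ + s² + 1).
Factor degrees with multiplicity: 1 + 1 + 3 = 5.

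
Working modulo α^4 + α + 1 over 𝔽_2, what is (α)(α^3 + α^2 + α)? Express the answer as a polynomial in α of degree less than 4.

α^3 + α^2 + α + 1

Multiply in 𝔽_2[α]: (α)·(α^3 + α^2 + α) = α^4 + α^3 + α^2.
Reduce using α^4 ≡ α + 1 (mod α^4 + α + 1).
Reduced: α^3 + α^2 + α + 1.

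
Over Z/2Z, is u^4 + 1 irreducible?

No

Write P(u) = u^4 + 1.
Check for roots in Z/2Z: P(0) = 1; P(1) = 0 → root.
P(1) = 0, so (u − 1) divides P(u); P is reducible.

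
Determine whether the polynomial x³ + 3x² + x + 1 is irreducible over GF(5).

Yes

Write m(x) = x³ + 3x² + x + 1.
Check for roots in GF(5): m(0) = 1; m(1) = 1; m(2) = 3; m(3) = 3; m(4) = 2.
No roots. A degree-3 polynomial over a field with no linear factor is irreducible.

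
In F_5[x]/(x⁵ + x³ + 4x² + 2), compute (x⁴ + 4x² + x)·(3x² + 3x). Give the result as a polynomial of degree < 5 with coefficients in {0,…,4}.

4x^4 + x^2 + 4x + 4

Multiply in F_5[x]: (x⁴ + 4x² + x)·(3x² + 3x) = 3x⁶ + 3x⁵ + 2x⁴ + 3x².
Reduce using x⁵ ≡ 4x³ + x² + 3 (mod x⁵ + x³ + 4x² + 2).
Reduced: 4x⁴ + x² + 4x + 4.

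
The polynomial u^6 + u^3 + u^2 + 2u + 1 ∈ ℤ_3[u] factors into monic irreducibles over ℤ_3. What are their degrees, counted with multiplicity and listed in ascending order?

Write h(u) = u^6 + u^3 + u^2 + 2u + 1.
Roots in ℤ_3: h(0) = 1; h(1) = 0 → root; h(2) = 0 → root.
Linear factors from roots: (u + 2), (u + 1).
Complete factorization: h(u) = (u + 2)·(u + 1)^2·(u^3 + 2u^2 + 2u + 2).
Factor degrees with multiplicity: 1 + 1 + 1 + 3 = 6.

1, 1, 1, 3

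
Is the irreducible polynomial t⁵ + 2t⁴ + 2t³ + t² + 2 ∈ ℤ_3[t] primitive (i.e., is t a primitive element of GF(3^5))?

Write f(t) = t⁵ + 2t⁴ + 2t³ + t² + 2.
|GF(3^5)^×| = 3^5 − 1 = 242. Prime factorization: 242 = 2·11^2.
f is primitive ⇔ t has order 242 in GF(3)[t]/(f), i.e. t^(242/q) ≠ 1 for each prime q | 242.
t^(121) mod f = 1
t^(22) mod f = t⁴ + t + 1.
Since t^(121) = 1, the order of t divides 121 < 242; not primitive.

No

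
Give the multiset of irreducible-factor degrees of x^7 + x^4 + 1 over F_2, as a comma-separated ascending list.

Write f(x) = x^7 + x^4 + 1.
Roots in F_2: f(0) = 1; f(1) = 1.
Complete factorization: f(x) = (x^7 + x^4 + 1).
Factor degrees with multiplicity: 7 = 7.

7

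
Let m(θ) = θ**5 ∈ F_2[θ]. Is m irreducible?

No

Check for roots in F_2: m(0) = 0 → root; m(1) = 1.
m(0) = 0, so (θ) divides m(θ); m is reducible.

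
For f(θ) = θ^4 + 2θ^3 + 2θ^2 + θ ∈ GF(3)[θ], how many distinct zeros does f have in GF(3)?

3

Evaluate at each of the 3 elements of GF(3):
f(0) = 0 → root; f(1) = 0 → root; f(2) = 0 → root.
Roots: {0, 1, 2}.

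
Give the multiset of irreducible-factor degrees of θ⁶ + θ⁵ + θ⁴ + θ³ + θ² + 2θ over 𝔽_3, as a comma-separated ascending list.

Write h(θ) = θ⁶ + θ⁵ + θ⁴ + θ³ + θ² + 2θ.
Roots in 𝔽_3: h(0) = 0 → root; h(1) = 1; h(2) = 2.
Linear factors from roots: (θ).
Complete factorization: h(θ) = (θ)·(θ² + 2θ + 2)·(θ³ + 2θ² + θ + 1).
Factor degrees with multiplicity: 1 + 2 + 3 = 6.

1, 2, 3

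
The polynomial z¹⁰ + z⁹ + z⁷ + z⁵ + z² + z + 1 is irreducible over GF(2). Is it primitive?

Write f(z) = z¹⁰ + z⁹ + z⁷ + z⁵ + z² + z + 1.
|GF(2^10)^×| = 2^10 − 1 = 1023. Prime factorization: 1023 = 3·11·31.
f is primitive ⇔ z has order 1023 in GF(2)[z]/(f), i.e. z^(1023/q) ≠ 1 for each prime q | 1023.
z^(341) mod f = z⁹ + z⁷ + z⁶ + z⁵ + z³ + 1.
z^(93) mod f = 1
z^(33) mod f = z⁶ + z³ + 1.
Since z^(93) = 1, the order of z divides 93 < 1023; not primitive.

No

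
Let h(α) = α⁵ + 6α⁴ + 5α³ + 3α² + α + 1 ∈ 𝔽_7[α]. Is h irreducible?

Check for roots in 𝔽_7: h(0) = 1; h(1) = 3; h(2) = 1; h(3) = 6; h(4) = 0 → root; h(5) = 0 → root; h(6) = 3.
h(4) = 0, so (α − 4) divides h(α); h is reducible.

No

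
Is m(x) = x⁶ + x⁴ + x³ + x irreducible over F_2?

No

Check for roots in F_2: m(0) = 0 → root; m(1) = 0 → root.
m(0) = 0, so (x) divides m(x); m is reducible.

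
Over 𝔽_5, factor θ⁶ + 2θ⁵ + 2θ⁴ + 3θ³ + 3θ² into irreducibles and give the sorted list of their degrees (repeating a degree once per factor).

Write h(θ) = θ⁶ + 2θ⁵ + 2θ⁴ + 3θ³ + 3θ².
Roots in 𝔽_5: h(0) = 0 → root; h(1) = 1; h(2) = 1; h(3) = 0 → root; h(4) = 1.
Linear factors from roots: (θ), (θ + 2).
Complete factorization: h(θ) = (θ + 2)·(θ)^2·(θ³ + 2θ + 4).
Factor degrees with multiplicity: 1 + 1 + 1 + 3 = 6.

1, 1, 1, 3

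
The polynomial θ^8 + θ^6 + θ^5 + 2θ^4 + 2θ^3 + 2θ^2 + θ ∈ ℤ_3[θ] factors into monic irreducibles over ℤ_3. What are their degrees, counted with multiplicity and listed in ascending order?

Write g(θ) = θ^8 + θ^6 + θ^5 + 2θ^4 + 2θ^3 + 2θ^2 + θ.
Roots in ℤ_3: g(0) = 0 → root; g(1) = 1; g(2) = 2.
Linear factors from roots: (θ).
Complete factorization: g(θ) = (θ)·(θ^2 + 1)^2·(θ^3 + 2θ + 1).
Factor degrees with multiplicity: 1 + 2 + 2 + 3 = 8.

1, 2, 2, 3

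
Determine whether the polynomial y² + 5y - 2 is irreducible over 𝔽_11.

No

Write h(y) = y² + 5y - 2.
Check each element of 𝔽_11 for a root: h(0)=9, h(1)=4, h(2)=1, h(3)=0, h(4)=1, h(5)=4, h(6)=9, h(7)=5, h(8)=3, h(9)=3, h(10)=5.
h(3) = 0, so (y − 3) divides h(y); h is reducible.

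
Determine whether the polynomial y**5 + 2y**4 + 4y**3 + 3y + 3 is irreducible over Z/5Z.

No

Write g(y) = y**5 + 2y**4 + 4y**3 + 3y + 3.
Check for roots in Z/5Z: g(0) = 3; g(1) = 3; g(2) = 0 → root; g(3) = 0 → root; g(4) = 2.
g(2) = 0, so (y − 2) divides g(y); g is reducible.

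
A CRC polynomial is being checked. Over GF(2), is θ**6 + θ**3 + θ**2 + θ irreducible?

Write P(θ) = θ**6 + θ**3 + θ**2 + θ.
Check for roots in GF(2): P(0) = 0 → root; P(1) = 0 → root.
P(0) = 0, so (θ) divides P(θ); P is reducible.

No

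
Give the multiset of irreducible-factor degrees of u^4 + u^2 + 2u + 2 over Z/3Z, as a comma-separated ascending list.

1, 3

Write g(u) = u^4 + u^2 + 2u + 2.
Roots in Z/3Z: g(0) = 2; g(1) = 0 → root; g(2) = 2.
Linear factors from roots: (u + 2).
Complete factorization: g(u) = (u + 2)·(u^3 + u^2 + 2u + 1).
Factor degrees with multiplicity: 1 + 3 = 4.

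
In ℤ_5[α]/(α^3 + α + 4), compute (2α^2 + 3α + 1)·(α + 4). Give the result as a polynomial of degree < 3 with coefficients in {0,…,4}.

Multiply in ℤ_5[α]: (2α^2 + 3α + 1)·(α + 4) = 2α^3 + α^2 + 3α + 4.
Reduce using α^3 ≡ 4α + 1 (mod α^3 + α + 4).
Reduced: α^2 + α + 1.

α^2 + α + 1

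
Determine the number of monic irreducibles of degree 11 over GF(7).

179756976

Gauss's count: N_{7}(11) = (1/11) Σ_{d|11} μ(11/d)·7^d.
Divisors of 11: 1, 11; μ(11/d) for each: -1, 1.
Σ = − 7^1 + 7^11 = 1977326736.
N = 1977326736/11 = 179756976.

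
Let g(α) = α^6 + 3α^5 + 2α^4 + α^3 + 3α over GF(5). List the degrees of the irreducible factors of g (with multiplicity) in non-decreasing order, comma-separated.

Roots in GF(5): g(0) = 0 → root; g(1) = 0 → root; g(2) = 1; g(3) = 1; g(4) = 1.
Linear factors from roots: (α), (α + 4).
Complete factorization: g(α) = (α)·(α + 4)^3·(α^2 + α + 2).
Factor degrees with multiplicity: 1 + 1 + 1 + 1 + 2 = 6.

1, 1, 1, 1, 2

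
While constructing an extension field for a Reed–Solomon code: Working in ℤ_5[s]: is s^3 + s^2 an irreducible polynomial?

Write P(s) = s^3 + s^2.
Check for roots in ℤ_5: P(0) = 0 → root; P(1) = 2; P(2) = 2; P(3) = 1; P(4) = 0 → root.
P(0) = 0, so (s) divides P(s); P is reducible.

No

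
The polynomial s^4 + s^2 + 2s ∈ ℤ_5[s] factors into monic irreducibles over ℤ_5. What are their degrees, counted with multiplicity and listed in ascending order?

1, 1, 2

Write f(s) = s^4 + s^2 + 2s.
Roots in ℤ_5: f(0) = 0 → root; f(1) = 4; f(2) = 4; f(3) = 1; f(4) = 0 → root.
Linear factors from roots: (s), (s + 1).
Complete factorization: f(s) = (s)·(s + 1)·(s^2 - s + 2).
Factor degrees with multiplicity: 1 + 1 + 2 = 4.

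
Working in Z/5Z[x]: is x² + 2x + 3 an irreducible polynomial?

Write P(x) = x² + 2x + 3.
Check for roots in Z/5Z: P(0) = 3; P(1) = 1; P(2) = 1; P(3) = 3; P(4) = 2.
No roots. A degree-2 polynomial over a field with no linear factor is irreducible.

Yes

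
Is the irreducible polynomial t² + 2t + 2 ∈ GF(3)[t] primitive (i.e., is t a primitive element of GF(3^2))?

Yes

Write f(t) = t² + 2t + 2.
|GF(3^2)^×| = 3^2 − 1 = 8. Prime factorization: 8 = 2^3.
f is primitive ⇔ t has order 8 in GF(3)[t]/(f), i.e. t^(8/q) ≠ 1 for each prime q | 8.
t^(4) mod f = 2.
None equal 1, so t has full order 8; f is primitive.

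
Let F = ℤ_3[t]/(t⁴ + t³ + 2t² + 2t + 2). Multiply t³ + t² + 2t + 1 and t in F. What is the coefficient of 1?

Multiply in ℤ_3[t]: (t³ + t² + 2t + 1)·(t) = t⁴ + t³ + 2t² + t.
Reduce using t⁴ ≡ 2t³ + t² + t + 1 (mod t⁴ + t³ + 2t² + 2t + 2).
Reduced: 2t + 1.

1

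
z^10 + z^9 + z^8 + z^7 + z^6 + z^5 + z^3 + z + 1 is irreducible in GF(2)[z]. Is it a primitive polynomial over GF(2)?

Write f(z) = z^10 + z^9 + z^8 + z^7 + z^6 + z^5 + z^3 + z + 1.
|GF(2^10)^×| = 2^10 − 1 = 1023. Prime factorization: 1023 = 3·11·31.
f is primitive ⇔ z has order 1023 in GF(2)[z]/(f), i.e. z^(1023/q) ≠ 1 for each prime q | 1023.
z^(341) mod f = 1
z^(93) mod f = z^8 + z^6 + z^2.
z^(33) mod f = z^6 + z^5 + z^4 + z^3 + z^2 + z.
Since z^(341) = 1, the order of z divides 341 < 1023; not primitive.

No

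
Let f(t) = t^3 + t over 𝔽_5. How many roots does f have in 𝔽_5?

Evaluate at each of the 5 elements of 𝔽_5:
f(0) = 0 → root; f(1) = 2; f(2) = 0 → root; f(3) = 0 → root; f(4) = 3.
Roots: {0, 2, 3}.

3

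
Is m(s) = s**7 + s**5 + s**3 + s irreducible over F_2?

Check for roots in F_2: m(0) = 0 → root; m(1) = 0 → root.
m(0) = 0, so (s) divides m(s); m is reducible.

No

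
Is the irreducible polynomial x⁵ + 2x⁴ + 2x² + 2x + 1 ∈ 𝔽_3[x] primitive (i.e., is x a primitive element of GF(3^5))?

Write f(x) = x⁵ + 2x⁴ + 2x² + 2x + 1.
|GF(3^5)^×| = 3^5 − 1 = 242. Prime factorization: 242 = 2·11^2.
f is primitive ⇔ x has order 242 in GF(3)[x]/(f), i.e. x^(242/q) ≠ 1 for each prime q | 242.
x^(121) mod f = 2.
x^(22) mod f = x⁴ + x³ + 2.
None equal 1, so x has full order 242; f is primitive.

Yes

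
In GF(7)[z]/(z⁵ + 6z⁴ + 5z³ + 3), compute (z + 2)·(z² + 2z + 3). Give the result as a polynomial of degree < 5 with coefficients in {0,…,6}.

z^3 + 4z^2 + 6

Multiply in GF(7)[z]: (z + 2)·(z² + 2z + 3) = z³ + 4z² + 6.
Reduced: z³ + 4z² + 6.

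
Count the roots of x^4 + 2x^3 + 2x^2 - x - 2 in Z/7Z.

1

Write f(x) = x^4 + 2x^3 + 2x^2 - x - 2.
Evaluate at each of the 7 elements of Z/7Z:
f(0) = 5; f(1) = 2; f(2) = 1; f(3) = 1; f(4) = 4; f(5) = 1; f(6) = 0 → root.
Roots: {6}.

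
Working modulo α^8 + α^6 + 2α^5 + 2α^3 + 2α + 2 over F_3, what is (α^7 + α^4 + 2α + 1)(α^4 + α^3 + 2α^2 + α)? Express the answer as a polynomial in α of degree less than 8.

Multiply in F_3[α]: (α^7 + α^4 + 2α + 1)·(α^4 + α^3 + 2α^2 + α) = α^11 + α^10 + 2α^9 + 2α^8 + α^7 + 2α^6 + 2α^3 + α^2 + α.
Reduce using α^8 ≡ 2α^6 + α^5 + α^3 + α + 1 (mod α^8 + α^6 + 2α^5 + 2α^3 + 2α + 2).
Reduced: α^7 + 2α^6 + 2α^4 + α + 2.

α^7 + 2α^6 + 2α^4 + α + 2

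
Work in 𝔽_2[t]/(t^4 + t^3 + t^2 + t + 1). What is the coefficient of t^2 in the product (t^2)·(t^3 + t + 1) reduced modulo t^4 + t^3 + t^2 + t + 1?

1

Multiply in 𝔽_2[t]: (t^2)·(t^3 + t + 1) = t^5 + t^3 + t^2.
Reduce using t^4 ≡ t^3 + t^2 + t + 1 (mod t^4 + t^3 + t^2 + t + 1).
Reduced: t^3 + t^2 + 1.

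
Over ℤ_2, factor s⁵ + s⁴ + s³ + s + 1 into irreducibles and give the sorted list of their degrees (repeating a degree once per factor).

Write h(s) = s⁵ + s⁴ + s³ + s + 1.
Roots in ℤ_2: h(0) = 1; h(1) = 1.
Complete factorization: h(s) = (s⁵ + s⁴ + s³ + s + 1).
Factor degrees with multiplicity: 5 = 5.

5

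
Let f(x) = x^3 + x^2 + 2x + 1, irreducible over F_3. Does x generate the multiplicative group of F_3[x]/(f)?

Yes

|GF(3^3)^×| = 3^3 − 1 = 26. Prime factorization: 26 = 2·13.
f is primitive ⇔ x has order 26 in GF(3)[x]/(f), i.e. x^(26/q) ≠ 1 for each prime q | 26.
x^(13) mod f = 2.
x^(2) mod f = x^2.
None equal 1, so x has full order 26; f is primitive.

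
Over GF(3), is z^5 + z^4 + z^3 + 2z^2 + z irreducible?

No

Write P(z) = z^5 + z^4 + z^3 + 2z^2 + z.
Check for roots in GF(3): P(0) = 0 → root; P(1) = 0 → root; P(2) = 0 → root.
P(0) = 0, so (z) divides P(z); P is reducible.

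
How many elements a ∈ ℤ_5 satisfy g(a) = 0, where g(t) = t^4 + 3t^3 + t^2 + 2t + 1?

0

Evaluate at each of the 5 elements of ℤ_5:
g(0) = 1; g(1) = 3; g(2) = 4; g(3) = 3; g(4) = 3.
No element is a root.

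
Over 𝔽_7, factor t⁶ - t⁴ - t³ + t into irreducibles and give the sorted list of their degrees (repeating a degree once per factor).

1, 1, 1, 1, 1, 1

Write g(t) = t⁶ - t⁴ - t³ + t.
Linear factors from roots: (t), (t - 1), (t - 2), (t + 3), (t + 1).
Complete factorization: g(t) = (t)·(t + 1)·(t + 3)·(t - 2)·(t - 1)^2.
Factor degrees with multiplicity: 1 + 1 + 1 + 1 + 1 + 1 = 6.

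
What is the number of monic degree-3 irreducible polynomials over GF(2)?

Gauss's count: N_{2}(3) = (1/3) Σ_{d|3} μ(3/d)·2^d.
Divisors of 3: 1, 3; μ(3/d) for each: -1, 1.
Σ = − 2^1 + 2^3 = 6.
N = 6/3 = 2.

2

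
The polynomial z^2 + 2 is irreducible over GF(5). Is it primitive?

Write f(z) = z^2 + 2.
|GF(5^2)^×| = 5^2 − 1 = 24. Prime factorization: 24 = 2^3·3.
f is primitive ⇔ z has order 24 in GF(5)[z]/(f), i.e. z^(24/q) ≠ 1 for each prime q | 24.
z^(12) mod f = 4.
z^(8) mod f = 1
Since z^(8) = 1, the order of z divides 8 < 24; not primitive.

No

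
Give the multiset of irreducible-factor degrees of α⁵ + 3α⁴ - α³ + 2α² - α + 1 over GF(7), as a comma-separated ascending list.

Write h(α) = α⁵ + 3α⁴ - α³ + 2α² - α + 1.
Linear factors from roots: (α + 3), (α + 2), (α + 1).
Complete factorization: h(α) = (α + 1)·(α + 2)·(α + 3)·(α² - 3α - 1).
Factor degrees with multiplicity: 1 + 1 + 1 + 2 = 5.

1, 1, 1, 2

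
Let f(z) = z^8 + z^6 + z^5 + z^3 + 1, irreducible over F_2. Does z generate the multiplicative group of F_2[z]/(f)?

Yes

|GF(2^8)^×| = 2^8 − 1 = 255. Prime factorization: 255 = 3·5·17.
f is primitive ⇔ z has order 255 in GF(2)[z]/(f), i.e. z^(255/q) ≠ 1 for each prime q | 255.
z^(85) mod f = z^6 + z^5 + z^4 + z^3 + z^2 + z + 1.
z^(51) mod f = z^6 + z^5 + z^4 + z^3.
z^(15) mod f = z^7 + z^5 + z^4 + z^2 + 1.
None equal 1, so z has full order 255; f is primitive.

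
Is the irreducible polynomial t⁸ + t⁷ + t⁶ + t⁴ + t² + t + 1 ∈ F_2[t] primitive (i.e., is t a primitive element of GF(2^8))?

Write f(t) = t⁸ + t⁷ + t⁶ + t⁴ + t² + t + 1.
|GF(2^8)^×| = 2^8 − 1 = 255. Prime factorization: 255 = 3·5·17.
f is primitive ⇔ t has order 255 in GF(2)[t]/(f), i.e. t^(255/q) ≠ 1 for each prime q | 255.
t^(85) mod f = 1
t^(51) mod f = 1
t^(15) mod f = t⁷ + t⁴ + t³ + t² + t.
Since t^(85) = 1, the order of t divides 85 < 255; not primitive.

No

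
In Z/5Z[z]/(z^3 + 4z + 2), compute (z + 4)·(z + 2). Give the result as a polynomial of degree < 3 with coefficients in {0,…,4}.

Multiply in Z/5Z[z]: (z + 4)·(z + 2) = z^2 + z + 3.
Reduced: z^2 + z + 3.

z^2 + z + 3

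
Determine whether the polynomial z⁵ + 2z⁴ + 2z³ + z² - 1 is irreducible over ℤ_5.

No

Write m(z) = z⁵ + 2z⁴ + 2z³ + z² - 1.
Check for roots in ℤ_5: m(0) = 4; m(1) = 0 → root; m(2) = 3; m(3) = 2; m(4) = 4.
m(1) = 0, so (z − 1) divides m(z); m is reducible.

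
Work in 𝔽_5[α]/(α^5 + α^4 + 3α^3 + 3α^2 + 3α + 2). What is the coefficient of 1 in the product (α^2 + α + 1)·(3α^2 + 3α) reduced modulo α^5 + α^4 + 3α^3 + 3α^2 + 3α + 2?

Multiply in 𝔽_5[α]: (α^2 + α + 1)·(3α^2 + 3α) = 3α^4 + α^3 + α^2 + 3α.
Reduced: 3α^4 + α^3 + α^2 + 3α.

0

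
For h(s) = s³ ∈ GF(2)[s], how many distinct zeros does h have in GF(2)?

1

Evaluate at each of the 2 elements of GF(2):
h(0) = 0 → root; h(1) = 1.
Roots: {0}.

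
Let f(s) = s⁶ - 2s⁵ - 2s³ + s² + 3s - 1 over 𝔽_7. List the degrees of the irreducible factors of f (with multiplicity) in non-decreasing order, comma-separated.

Linear factors from roots: (s - 1), (s - 2).
Complete factorization: f(s) = (s - 2)·(s - 1)·(s⁴ + s³ + s² - s + 3).
Factor degrees with multiplicity: 1 + 1 + 4 = 6.

1, 1, 4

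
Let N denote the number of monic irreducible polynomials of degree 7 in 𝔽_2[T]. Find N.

The number of monic irreducibles of degree 7 over GF(2) is (1/7)·Σ_{d∣7} μ(7/d) 2^d.
Divisors of 7: 1, 7; μ(7/d) for each: -1, 1.
Σ = − 2^1 + 2^7 = 126.
N = 126/7 = 18.

18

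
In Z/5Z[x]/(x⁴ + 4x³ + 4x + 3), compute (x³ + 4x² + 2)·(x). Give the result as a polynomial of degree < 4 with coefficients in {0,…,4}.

3x + 2

Multiply in Z/5Z[x]: (x³ + 4x² + 2)·(x) = x⁴ + 4x³ + 2x.
Reduce using x⁴ ≡ x³ + x + 2 (mod x⁴ + 4x³ + 4x + 3).
Reduced: 3x + 2.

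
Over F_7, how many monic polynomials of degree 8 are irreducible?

720300

The number of monic irreducibles of degree 8 over GF(7) is (1/8)·Σ_{d∣8} μ(8/d) 7^d.
Divisors of 8: 1, 2, 4, 8; μ(8/d) for each: 0, 0, -1, 1.
Σ = − 7^4 + 7^8 = 5762400.
N = 5762400/8 = 720300.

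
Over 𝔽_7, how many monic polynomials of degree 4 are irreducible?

588

x^(7^4) − x is the product of all monic irreducibles of degree dividing 4; Möbius inversion gives N = (1/4) Σ μ(4/d)·7^d.
Divisors of 4: 1, 2, 4; μ(4/d) for each: 0, -1, 1.
Σ = − 7^2 + 7^4 = 2352.
N = 2352/4 = 588.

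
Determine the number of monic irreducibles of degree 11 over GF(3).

Gauss's count: N_{3}(11) = (1/11) Σ_{d|11} μ(11/d)·3^d.
Divisors of 11: 1, 11; μ(11/d) for each: -1, 1.
Σ = − 3^1 + 3^11 = 177144.
N = 177144/11 = 16104.

16104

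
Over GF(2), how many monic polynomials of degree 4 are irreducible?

3

x^(2^4) − x is the product of all monic irreducibles of degree dividing 4; Möbius inversion gives N = (1/4) Σ μ(4/d)·2^d.
Divisors of 4: 1, 2, 4; μ(4/d) for each: 0, -1, 1.
Σ = − 2^2 + 2^4 = 12.
N = 12/4 = 3.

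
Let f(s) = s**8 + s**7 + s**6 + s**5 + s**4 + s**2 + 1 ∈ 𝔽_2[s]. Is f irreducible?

Check for roots in 𝔽_2: f(0) = 1; f(1) = 1.
No roots, so no linear factors.
Monic irreducibles of degree 2 over GF(2): s**2 + s + 1.
None of them divide f (all give nonzero remainder).
Monic irreducibles of degree 3 over GF(2): s**3 + s + 1, s**3 + s**2 + 1.
None of them divide f (all give nonzero remainder).
Monic irreducibles of degree 4 over GF(2): s**4 + s + 1, s**4 + s**3 + 1, s**4 + s**3 + s**2 + s + 1.
None of them divide f (all give nonzero remainder).
No irreducible factor of degree ≤ 4 exists, so f is irreducible over GF(2).

Yes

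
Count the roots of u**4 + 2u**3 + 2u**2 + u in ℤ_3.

Write f(u) = u**4 + 2u**3 + 2u**2 + u.
Evaluate at each of the 3 elements of ℤ_3:
f(0) = 0 → root; f(1) = 0 → root; f(2) = 0 → root.
Roots: {0, 1, 2}.

3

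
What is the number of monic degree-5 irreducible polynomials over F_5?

The number of monic irreducibles of degree 5 over GF(5) is (1/5)·Σ_{d∣5} μ(5/d) 5^d.
Divisors of 5: 1, 5; μ(5/d) for each: -1, 1.
Σ = − 5^1 + 5^5 = 3120.
N = 3120/5 = 624.

624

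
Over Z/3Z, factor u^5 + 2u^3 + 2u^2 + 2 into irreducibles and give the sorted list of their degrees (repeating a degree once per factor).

5

Write g(u) = u^5 + 2u^3 + 2u^2 + 2.
Roots in Z/3Z: g(0) = 2; g(1) = 1; g(2) = 1.
Complete factorization: g(u) = (u^5 + 2u^3 + 2u^2 + 2).
Factor degrees with multiplicity: 5 = 5.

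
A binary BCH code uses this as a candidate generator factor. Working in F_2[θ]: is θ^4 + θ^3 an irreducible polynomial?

No

Write m(θ) = θ^4 + θ^3.
Check for roots in F_2: m(0) = 0 → root; m(1) = 0 → root.
m(0) = 0, so (θ) divides m(θ); m is reducible.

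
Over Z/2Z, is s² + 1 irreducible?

Write g(s) = s² + 1.
Check for roots in Z/2Z: g(0) = 1; g(1) = 0 → root.
g(1) = 0, so (s − 1) divides g(s); g is reducible.

No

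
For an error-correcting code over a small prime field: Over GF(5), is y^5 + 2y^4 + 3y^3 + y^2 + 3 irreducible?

No

Write m(y) = y^5 + 2y^4 + 3y^3 + y^2 + 3.
Check for roots in GF(5): m(0) = 3; m(1) = 0 → root; m(2) = 0 → root; m(3) = 3; m(4) = 2.
m(1) = 0, so (y − 1) divides m(y); m is reducible.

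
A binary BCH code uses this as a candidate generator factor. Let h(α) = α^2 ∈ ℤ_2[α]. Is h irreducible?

Check for roots in ℤ_2: h(0) = 0 → root; h(1) = 1.
h(0) = 0, so (α) divides h(α); h is reducible.

No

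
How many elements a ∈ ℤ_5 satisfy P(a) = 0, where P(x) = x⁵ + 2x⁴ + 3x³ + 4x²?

2

Evaluate at each of the 5 elements of ℤ_5:
P(0) = 0 → root; P(1) = 0 → root; P(2) = 4; P(3) = 2; P(4) = 2.
Roots: {0, 1}.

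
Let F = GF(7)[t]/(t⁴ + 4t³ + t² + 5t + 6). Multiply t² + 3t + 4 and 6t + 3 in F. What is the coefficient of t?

5

Multiply in GF(7)[t]: (t² + 3t + 4)·(6t + 3) = 6t³ + 5t + 5.
Reduced: 6t³ + 5t + 5.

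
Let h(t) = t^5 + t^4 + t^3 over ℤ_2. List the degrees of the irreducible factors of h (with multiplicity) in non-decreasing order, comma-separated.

1, 1, 1, 2

Roots in ℤ_2: h(0) = 0 → root; h(1) = 1.
Linear factors from roots: (t).
Complete factorization: h(t) = (t)^3·(t^2 + t + 1).
Factor degrees with multiplicity: 1 + 1 + 1 + 2 = 5.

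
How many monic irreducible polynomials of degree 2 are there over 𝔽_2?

The number of monic irreducibles of degree 2 over GF(2) is (1/2)·Σ_{d∣2} μ(2/d) 2^d.
Divisors of 2: 1, 2; μ(2/d) for each: -1, 1.
Σ = − 2^1 + 2^2 = 2.
N = 2/2 = 1.

1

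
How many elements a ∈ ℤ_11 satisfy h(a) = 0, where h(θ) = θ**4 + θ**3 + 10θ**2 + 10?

2

Evaluate at each of the 11 elements of ℤ_11:
h(0) = 10; h(1) = 0 → root; h(2) = 8; h(3) = 10; h(4) = 6; h(5) = 9; h(6) = 1; h(7) = 10; h(8) = 0 → root; h(9) = 3; h(10) = 9.
Roots: {1, 8}.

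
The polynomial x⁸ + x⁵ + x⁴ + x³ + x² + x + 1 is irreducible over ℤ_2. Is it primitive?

No

Write f(x) = x⁸ + x⁵ + x⁴ + x³ + x² + x + 1.
|GF(2^8)^×| = 2^8 − 1 = 255. Prime factorization: 255 = 3·5·17.
f is primitive ⇔ x has order 255 in GF(2)[x]/(f), i.e. x^(255/q) ≠ 1 for each prime q | 255.
x^(85) mod f = 1
x^(51) mod f = x⁷ + x⁵ + x³ + x² + x + 1.
x^(15) mod f = x⁶ + x³ + x + 1.
Since x^(85) = 1, the order of x divides 85 < 255; not primitive.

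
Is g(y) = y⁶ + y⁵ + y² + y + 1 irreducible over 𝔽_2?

Check for roots in 𝔽_2: g(0) = 1; g(1) = 1.
No roots, so no linear factors.
Monic irreducibles of degree 2 over GF(2): y² + y + 1.
None of them divide g (all give nonzero remainder).
Monic irreducibles of degree 3 over GF(2): y³ + y + 1, y³ + y² + 1.
None of them divide g (all give nonzero remainder).
No irreducible factor of degree ≤ 3 exists, so g is irreducible over GF(2).

Yes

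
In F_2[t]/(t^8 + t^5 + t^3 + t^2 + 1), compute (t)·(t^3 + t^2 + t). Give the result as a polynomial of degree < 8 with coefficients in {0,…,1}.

t^4 + t^3 + t^2

Multiply in F_2[t]: (t)·(t^3 + t^2 + t) = t^4 + t^3 + t^2.
Reduced: t^4 + t^3 + t^2.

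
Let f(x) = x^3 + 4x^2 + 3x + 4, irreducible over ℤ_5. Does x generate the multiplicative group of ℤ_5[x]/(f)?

|GF(5^3)^×| = 5^3 − 1 = 124. Prime factorization: 124 = 2^2·31.
f is primitive ⇔ x has order 124 in GF(5)[x]/(f), i.e. x^(124/q) ≠ 1 for each prime q | 124.
x^(62) mod f = 1
x^(4) mod f = 3x^2 + 3x + 1.
Since x^(62) = 1, the order of x divides 62 < 124; not primitive.

No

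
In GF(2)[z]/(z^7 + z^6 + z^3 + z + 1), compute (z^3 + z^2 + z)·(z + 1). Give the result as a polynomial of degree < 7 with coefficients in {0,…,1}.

Multiply in GF(2)[z]: (z^3 + z^2 + z)·(z + 1) = z^4 + z.
Reduced: z^4 + z.

z^4 + z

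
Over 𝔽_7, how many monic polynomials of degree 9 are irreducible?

4483696

The number of monic irreducibles of degree 9 over GF(7) is (1/9)·Σ_{d∣9} μ(9/d) 7^d.
Divisors of 9: 1, 3, 9; μ(9/d) for each: 0, -1, 1.
Σ = − 7^3 + 7^9 = 40353264.
N = 40353264/9 = 4483696.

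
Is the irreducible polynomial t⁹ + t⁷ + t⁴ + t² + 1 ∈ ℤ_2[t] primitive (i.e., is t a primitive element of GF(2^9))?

Yes

Write f(t) = t⁹ + t⁷ + t⁴ + t² + 1.
|GF(2^9)^×| = 2^9 − 1 = 511. Prime factorization: 511 = 7·73.
f is primitive ⇔ t has order 511 in GF(2)[t]/(f), i.e. t^(511/q) ≠ 1 for each prime q | 511.
t^(73) mod f = t⁸ + t⁶ + t⁵ + t⁴ + t³ + 1.
t^(7) mod f = t⁷.
None equal 1, so t has full order 511; f is primitive.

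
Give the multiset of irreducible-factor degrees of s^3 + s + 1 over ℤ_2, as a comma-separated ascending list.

3

Write h(s) = s^3 + s + 1.
Roots in ℤ_2: h(0) = 1; h(1) = 1.
Complete factorization: h(s) = (s^3 + s + 1).
Factor degrees with multiplicity: 3 = 3.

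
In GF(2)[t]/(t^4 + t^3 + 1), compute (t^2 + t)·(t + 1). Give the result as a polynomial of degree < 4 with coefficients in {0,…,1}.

t^3 + t

Multiply in GF(2)[t]: (t^2 + t)·(t + 1) = t^3 + t.
Reduced: t^3 + t.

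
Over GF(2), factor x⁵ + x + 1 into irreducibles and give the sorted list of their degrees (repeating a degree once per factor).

2, 3

Write f(x) = x⁵ + x + 1.
Roots in GF(2): f(0) = 1; f(1) = 1.
Complete factorization: f(x) = (x² + x + 1)·(x³ + x² + 1).
Factor degrees with multiplicity: 2 + 3 = 5.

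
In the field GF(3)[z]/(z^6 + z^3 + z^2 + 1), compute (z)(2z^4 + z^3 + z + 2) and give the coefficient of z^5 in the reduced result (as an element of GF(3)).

2

Multiply in GF(3)[z]: (z)·(2z^4 + z^3 + z + 2) = 2z^5 + z^4 + z^2 + 2z.
Reduced: 2z^5 + z^4 + z^2 + 2z.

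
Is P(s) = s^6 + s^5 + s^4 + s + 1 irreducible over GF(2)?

Yes

Check for roots in GF(2): P(0) = 1; P(1) = 1.
No roots, so no linear factors.
Monic irreducibles of degree 2 over GF(2): s^2 + s + 1.
None of them divide P (all give nonzero remainder).
Monic irreducibles of degree 3 over GF(2): s^3 + s + 1, s^3 + s^2 + 1.
None of them divide P (all give nonzero remainder).
No irreducible factor of degree ≤ 3 exists, so P is irreducible over GF(2).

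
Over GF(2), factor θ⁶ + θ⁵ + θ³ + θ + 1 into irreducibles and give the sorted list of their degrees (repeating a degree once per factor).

Write f(θ) = θ⁶ + θ⁵ + θ³ + θ + 1.
Roots in GF(2): f(0) = 1; f(1) = 1.
Complete factorization: f(θ) = (θ² + θ + 1)^3.
Factor degrees with multiplicity: 2 + 2 + 2 = 6.

2, 2, 2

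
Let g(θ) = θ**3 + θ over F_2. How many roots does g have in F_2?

2

Evaluate at each of the 2 elements of F_2:
g(0) = 0 → root; g(1) = 0 → root.
Roots: {0, 1}.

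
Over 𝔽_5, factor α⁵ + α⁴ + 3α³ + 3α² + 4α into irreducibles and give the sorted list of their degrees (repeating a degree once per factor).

1, 2, 2

Write h(α) = α⁵ + α⁴ + 3α³ + 3α² + 4α.
Roots in 𝔽_5: h(0) = 0 → root; h(1) = 2; h(2) = 2; h(3) = 4; h(4) = 1.
Linear factors from roots: (α).
Complete factorization: h(α) = (α)·(α² + 2α + 4)·(α² + 4α + 1).
Factor degrees with multiplicity: 1 + 2 + 2 = 5.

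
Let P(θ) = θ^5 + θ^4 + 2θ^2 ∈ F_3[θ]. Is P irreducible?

No

Check for roots in F_3: P(0) = 0 → root; P(1) = 1; P(2) = 2.
P(0) = 0, so (θ) divides P(θ); P is reducible.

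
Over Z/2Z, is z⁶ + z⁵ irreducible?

No

Write m(z) = z⁶ + z⁵.
Check for roots in Z/2Z: m(0) = 0 → root; m(1) = 0 → root.
m(0) = 0, so (z) divides m(z); m is reducible.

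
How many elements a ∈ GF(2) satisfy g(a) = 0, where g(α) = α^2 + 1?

1

Evaluate at each of the 2 elements of GF(2):
g(0) = 1; g(1) = 0 → root.
Roots: {1}.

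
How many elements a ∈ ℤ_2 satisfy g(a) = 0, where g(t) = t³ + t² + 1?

Evaluate at each of the 2 elements of ℤ_2:
g(0) = 1; g(1) = 1.
No element is a root.

0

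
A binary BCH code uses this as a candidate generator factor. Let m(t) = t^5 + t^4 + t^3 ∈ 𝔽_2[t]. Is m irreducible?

No

Check for roots in 𝔽_2: m(0) = 0 → root; m(1) = 1.
m(0) = 0, so (t) divides m(t); m is reducible.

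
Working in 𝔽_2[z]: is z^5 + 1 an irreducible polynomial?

No

Write P(z) = z^5 + 1.
Check for roots in 𝔽_2: P(0) = 1; P(1) = 0 → root.
P(1) = 0, so (z − 1) divides P(z); P is reducible.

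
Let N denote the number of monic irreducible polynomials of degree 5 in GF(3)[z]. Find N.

48

Gauss's count: N_{3}(5) = (1/5) Σ_{d|5} μ(5/d)·3^d.
Divisors of 5: 1, 5; μ(5/d) for each: -1, 1.
Σ = − 3^1 + 3^5 = 240.
N = 240/5 = 48.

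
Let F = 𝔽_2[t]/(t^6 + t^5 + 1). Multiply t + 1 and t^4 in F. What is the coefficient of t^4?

Multiply in 𝔽_2[t]: (t + 1)·(t^4) = t^5 + t^4.
Reduced: t^5 + t^4.

1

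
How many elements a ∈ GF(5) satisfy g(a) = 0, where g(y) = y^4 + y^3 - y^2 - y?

3

Evaluate at each of the 5 elements of GF(5):
g(0) = 0 → root; g(1) = 0 → root; g(2) = 3; g(3) = 1; g(4) = 0 → root.
Roots: {0, 1, 4}.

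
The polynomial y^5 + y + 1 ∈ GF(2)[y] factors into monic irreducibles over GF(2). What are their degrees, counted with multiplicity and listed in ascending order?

Write h(y) = y^5 + y + 1.
Roots in GF(2): h(0) = 1; h(1) = 1.
Complete factorization: h(y) = (y^2 + y + 1)·(y^3 + y^2 + 1).
Factor degrees with multiplicity: 2 + 3 = 5.

2, 3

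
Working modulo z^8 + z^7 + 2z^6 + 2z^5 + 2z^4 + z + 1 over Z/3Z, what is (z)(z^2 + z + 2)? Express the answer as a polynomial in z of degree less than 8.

z^3 + z^2 + 2z

Multiply in Z/3Z[z]: (z)·(z^2 + z + 2) = z^3 + z^2 + 2z.
Reduced: z^3 + z^2 + 2z.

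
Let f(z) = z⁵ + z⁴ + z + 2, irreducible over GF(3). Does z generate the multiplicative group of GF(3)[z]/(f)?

|GF(3^5)^×| = 3^5 − 1 = 242. Prime factorization: 242 = 2·11^2.
f is primitive ⇔ z has order 242 in GF(3)[z]/(f), i.e. z^(242/q) ≠ 1 for each prime q | 242.
z^(121) mod f = 1
z^(22) mod f = z⁴ + 2z³ + z + 1.
Since z^(121) = 1, the order of z divides 121 < 242; not primitive.

No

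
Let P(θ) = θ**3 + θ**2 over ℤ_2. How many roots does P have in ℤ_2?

2

Evaluate at each of the 2 elements of ℤ_2:
P(0) = 0 → root; P(1) = 0 → root.
Roots: {0, 1}.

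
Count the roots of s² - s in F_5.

Write g(s) = s² - s.
Evaluate at each of the 5 elements of F_5:
g(0) = 0 → root; g(1) = 0 → root; g(2) = 2; g(3) = 1; g(4) = 2.
Roots: {0, 1}.

2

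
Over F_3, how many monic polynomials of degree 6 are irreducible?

116

x^(3^6) − x is the product of all monic irreducibles of degree dividing 6; Möbius inversion gives N = (1/6) Σ μ(6/d)·3^d.
Divisors of 6: 1, 2, 3, 6; μ(6/d) for each: 1, -1, -1, 1.
Σ = 3^1 − 3^2 − 3^3 + 3^6 = 696.
N = 696/6 = 116.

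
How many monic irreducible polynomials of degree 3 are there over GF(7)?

By the necklace-counting formula, N_7(3) = (1/3) Σ_{d|3} μ(3/d)·7^d.
Divisors of 3: 1, 3; μ(3/d) for each: -1, 1.
Σ = − 7^1 + 7^3 = 336.
N = 336/3 = 112.

112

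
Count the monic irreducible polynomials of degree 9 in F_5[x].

217000

By the necklace-counting formula, N_5(9) = (1/9) Σ_{d|9} μ(9/d)·5^d.
Divisors of 9: 1, 3, 9; μ(9/d) for each: 0, -1, 1.
Σ = − 5^3 + 5^9 = 1953000.
N = 1953000/9 = 217000.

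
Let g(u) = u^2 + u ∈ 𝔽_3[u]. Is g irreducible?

Check for roots in 𝔽_3: g(0) = 0 → root; g(1) = 2; g(2) = 0 → root.
g(0) = 0, so (u) divides g(u); g is reducible.

No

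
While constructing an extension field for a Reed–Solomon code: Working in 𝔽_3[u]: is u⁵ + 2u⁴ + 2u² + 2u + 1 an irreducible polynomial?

Write f(u) = u⁵ + 2u⁴ + 2u² + 2u + 1.
Check for roots in 𝔽_3: f(0) = 1; f(1) = 2; f(2) = 2.
No roots, so no linear factors.
Monic irreducibles of degree 2 over GF(3): u² + 1, u² + u + 2, u² + 2u + 2.
None of them divide f (all give nonzero remainder).
No irreducible factor of degree ≤ 2 exists, so f is irreducible over GF(3).

Yes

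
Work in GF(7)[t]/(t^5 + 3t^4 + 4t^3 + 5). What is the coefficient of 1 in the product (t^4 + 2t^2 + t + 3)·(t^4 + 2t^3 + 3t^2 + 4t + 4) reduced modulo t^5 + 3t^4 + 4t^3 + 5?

0

Multiply in GF(7)[t]: (t^4 + 2t^2 + t + 3)·(t^4 + 2t^3 + 3t^2 + 4t + 4) = t^8 + 2t^7 + 5t^6 + 2t^5 + t^4 + 3t^3 + 2t + 5.
Reduce using t^5 ≡ 4t^4 + 3t^3 + 2 (mod t^5 + 3t^4 + 4t^3 + 5).
Reduced: 3t^4 + t^3 + 5t^2 + 3t.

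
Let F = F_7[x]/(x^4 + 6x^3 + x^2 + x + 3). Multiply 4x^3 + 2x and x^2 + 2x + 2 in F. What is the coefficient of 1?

Multiply in F_7[x]: (4x^3 + 2x)·(x^2 + 2x + 2) = 4x^5 + x^4 + 3x^3 + 4x^2 + 4x.
Reduce using x^4 ≡ x^3 + 6x^2 + 6x + 4 (mod x^4 + 6x^3 + x^2 + x + 3).
Reduced: 4x^3 + 2x^2 + x + 6.

6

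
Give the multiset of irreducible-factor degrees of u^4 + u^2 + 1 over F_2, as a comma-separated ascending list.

Write h(u) = u^4 + u^2 + 1.
Roots in F_2: h(0) = 1; h(1) = 1.
Complete factorization: h(u) = (u^2 + u + 1)^2.
Factor degrees with multiplicity: 2 + 2 = 4.

2, 2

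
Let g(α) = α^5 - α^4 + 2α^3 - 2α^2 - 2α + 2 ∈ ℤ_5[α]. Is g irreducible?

No

Check for roots in ℤ_5: g(0) = 2; g(1) = 0 → root; g(2) = 2; g(3) = 4; g(4) = 3.
g(1) = 0, so (α − 1) divides g(α); g is reducible.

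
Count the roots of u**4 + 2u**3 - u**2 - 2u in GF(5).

4

Write g(u) = u**4 + 2u**3 - u**2 - 2u.
Evaluate at each of the 5 elements of GF(5):
g(0) = 0 → root; g(1) = 0 → root; g(2) = 4; g(3) = 0 → root; g(4) = 0 → root.
Roots: {0, 1, 3, 4}.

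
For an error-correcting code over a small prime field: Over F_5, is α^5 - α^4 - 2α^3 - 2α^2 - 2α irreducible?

No

Write f(α) = α^5 - α^4 - 2α^3 - 2α^2 - 2α.
Check for roots in F_5: f(0) = 0 → root; f(1) = 4; f(2) = 3; f(3) = 4; f(4) = 0 → root.
f(0) = 0, so (α) divides f(α); f is reducible.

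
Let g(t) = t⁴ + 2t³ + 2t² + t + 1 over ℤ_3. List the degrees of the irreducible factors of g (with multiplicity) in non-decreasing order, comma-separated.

2, 2

Roots in ℤ_3: g(0) = 1; g(1) = 1; g(2) = 1.
Complete factorization: g(t) = (t² + t + 2)^2.
Factor degrees with multiplicity: 2 + 2 = 4.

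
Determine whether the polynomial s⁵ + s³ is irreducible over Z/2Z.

No

Write g(s) = s⁵ + s³.
Check for roots in Z/2Z: g(0) = 0 → root; g(1) = 0 → root.
g(0) = 0, so (s) divides g(s); g is reducible.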